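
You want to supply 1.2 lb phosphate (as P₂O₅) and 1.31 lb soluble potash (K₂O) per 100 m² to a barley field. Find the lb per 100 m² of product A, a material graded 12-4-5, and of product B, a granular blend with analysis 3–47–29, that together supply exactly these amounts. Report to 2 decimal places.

22.50 lb product A, 0.64 lb product B

With a, b = lb per 100 m² of product A and product B:
P₂O₅: 0.04·a + 0.47·b = 1.2
K₂O: 0.05·a + 0.29·b = 1.31
Eliminate b: (row1) − 0.47/0.29·(row2) → -0.0410345·a = -0.923103, so a = 22.4958.
Then b = (1.31 − 0.05·22.4958) / 0.29 = 0.638655.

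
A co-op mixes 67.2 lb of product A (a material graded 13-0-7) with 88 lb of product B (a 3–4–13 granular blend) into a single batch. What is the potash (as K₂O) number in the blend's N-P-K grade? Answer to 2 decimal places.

10.40% K₂O

Total mass = 67.2 + 88 = 155.2 lb.
K₂O mass = 7%×67.2 + 13%×88 = 16.144 lb.
% K₂O = 16.144 / 155.2 = 10.4021%.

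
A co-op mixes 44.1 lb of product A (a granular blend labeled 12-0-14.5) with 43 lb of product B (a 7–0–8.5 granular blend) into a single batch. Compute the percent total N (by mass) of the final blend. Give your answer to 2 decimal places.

9.53% N

Total mass = 44.1 + 43 = 87.1 lb.
N mass = 12%×44.1 + 7%×43 = 8.302 lb.
% N = 8.302 / 87.1 = 9.53157%.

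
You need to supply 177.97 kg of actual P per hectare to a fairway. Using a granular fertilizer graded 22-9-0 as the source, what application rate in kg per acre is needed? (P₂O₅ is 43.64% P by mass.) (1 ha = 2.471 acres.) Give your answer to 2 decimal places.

As P₂O₅: 177.97 / 0.4364 = 407.814 kg per hectare.
Product per hectare = 407.814 / 9% = 4531.27 kg.
Convert to per acre: 4531.27 × 0.404694 = 1833.778 kg.

1833.78 kg of product per acre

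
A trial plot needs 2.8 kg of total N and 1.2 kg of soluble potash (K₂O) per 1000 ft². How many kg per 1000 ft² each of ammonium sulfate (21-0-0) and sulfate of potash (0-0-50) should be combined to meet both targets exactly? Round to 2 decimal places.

13.33 kg ammonium sulfate, 2.40 kg sulfate of potash

Per-1000 ft² balance (a = ammonium sulfate, b = sulfate of potash):
N: 0.21·a + 0·b = 2.8
K₂O: 0·a + 0.5·b = 1.2
Solving simultaneously: a = 13.3333, b = 2.4.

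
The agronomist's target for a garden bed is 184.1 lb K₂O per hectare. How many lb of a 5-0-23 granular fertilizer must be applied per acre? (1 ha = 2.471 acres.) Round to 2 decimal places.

323.93 lb of product per acre

Product per hectare = 184.1 / 23% = 800.435 lb.
Convert to per acre: 800.435 × 0.404694 = 323.932 lb.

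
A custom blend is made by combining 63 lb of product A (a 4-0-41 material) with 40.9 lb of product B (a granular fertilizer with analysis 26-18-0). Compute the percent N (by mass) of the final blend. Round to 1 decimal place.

Total mass = 63 + 40.9 = 103.9 lb.
N mass = 4%×63 + 26%×40.9 = 13.154 lb.
% N = 13.154 / 103.9 = 12.6603%.

12.7% N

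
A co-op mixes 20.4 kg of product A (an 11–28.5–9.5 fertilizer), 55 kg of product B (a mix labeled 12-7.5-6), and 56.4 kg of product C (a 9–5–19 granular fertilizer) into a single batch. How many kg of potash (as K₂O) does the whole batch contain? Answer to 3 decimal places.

K₂O mass = 9.5%×20.4 + 6%×55 + 19%×56.4 = 15.954 kg.

15.954 kg K₂O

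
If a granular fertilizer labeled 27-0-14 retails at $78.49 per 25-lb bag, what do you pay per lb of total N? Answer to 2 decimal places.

N in bag = 25 × 27% = 6.75 lb.
Cost per lb N = $78.49 / 6.75 = $11.6281.

$11.63 per lb N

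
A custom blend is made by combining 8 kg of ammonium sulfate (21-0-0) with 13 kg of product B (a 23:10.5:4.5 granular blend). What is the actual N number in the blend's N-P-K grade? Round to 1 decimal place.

Total mass = 8 + 13 = 21 kg.
N mass = 21%×8 + 23%×13 = 4.67 kg.
% N = 4.67 / 21 = 22.2381%.

22.2% N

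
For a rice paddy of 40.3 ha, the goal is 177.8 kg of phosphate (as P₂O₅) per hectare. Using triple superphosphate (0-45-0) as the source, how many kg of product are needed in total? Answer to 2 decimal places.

15922.98 kg

Product per hectare = 177.8 / 45% = 395.111 kg.
Total product = 395.111 × 40.3 = 15922.978 kg.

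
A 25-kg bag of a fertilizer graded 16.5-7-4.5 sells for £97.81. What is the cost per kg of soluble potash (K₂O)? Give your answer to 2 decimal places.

K₂O in bag = 25 × 4.5% = 1.125 kg.
Cost per kg K₂O = £97.81 / 1.125 = £86.9422.

£86.94 per kg K₂O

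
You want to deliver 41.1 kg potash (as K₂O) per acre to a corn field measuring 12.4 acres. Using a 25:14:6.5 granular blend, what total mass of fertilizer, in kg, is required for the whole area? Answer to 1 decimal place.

Product per acre = 41.1 / 6.5% = 632.308 kg.
Total product = 632.308 × 12.4 = 7840.62 kg.

7840.6 kg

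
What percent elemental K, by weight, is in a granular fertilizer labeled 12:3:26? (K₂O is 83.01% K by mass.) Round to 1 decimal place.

%K = 26 × 0.8301 = 21.5826%.

21.6% K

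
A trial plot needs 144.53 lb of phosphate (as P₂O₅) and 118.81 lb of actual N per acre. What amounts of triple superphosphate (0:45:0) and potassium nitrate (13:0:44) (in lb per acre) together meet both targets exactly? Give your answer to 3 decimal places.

321.178 lb triple superphosphate, 913.923 lb potassium nitrate

Let a = lb of triple superphosphate, b = lb of potassium nitrate (per acre).
P₂O₅: 0.45·a + 0·b = 144.53
N: 0·a + 0.13·b = 118.81
Solving simultaneously: a = 321.1778, b = 913.9231.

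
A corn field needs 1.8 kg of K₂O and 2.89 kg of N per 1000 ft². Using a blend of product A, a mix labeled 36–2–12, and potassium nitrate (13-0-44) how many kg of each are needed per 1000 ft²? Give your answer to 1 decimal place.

7.3 kg product A, 2.1 kg potassium nitrate

Let a = kg of product A, b = kg of potassium nitrate (per 1000 ft²).
K₂O: 0.12·a + 0.44·b = 1.8
N: 0.36·a + 0.13·b = 2.89
Eliminate b: (row1) − 0.44/0.13·(row2) → -1.09846·a = -7.98154, so a = 7.26611.
Then b = (2.89 − 0.36·7.26611) / 0.13 = 2.10924.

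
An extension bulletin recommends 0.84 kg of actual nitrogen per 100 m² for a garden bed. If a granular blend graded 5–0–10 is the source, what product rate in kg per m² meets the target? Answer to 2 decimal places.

Product per 100 m² = 0.84 / 5% = 16.8 kg.
Convert to per m²: 16.8 × 0.01 = 0.168 kg.

0.17 kg of product per sq m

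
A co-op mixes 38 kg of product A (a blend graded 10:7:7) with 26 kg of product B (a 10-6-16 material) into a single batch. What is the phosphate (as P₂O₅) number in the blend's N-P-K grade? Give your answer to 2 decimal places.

Total mass = 38 + 26 = 64 kg.
P₂O₅ mass = 7%×38 + 6%×26 = 4.22 kg.
% P₂O₅ = 4.22 / 64 = 6.59375%.

6.59% P₂O₅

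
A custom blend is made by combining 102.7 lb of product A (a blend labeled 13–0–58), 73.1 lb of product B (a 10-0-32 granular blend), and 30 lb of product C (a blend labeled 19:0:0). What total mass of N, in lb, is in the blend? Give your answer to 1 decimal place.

N mass = 13%×102.7 + 10%×73.1 + 19%×30 = 26.361 lb.

26.4 lb N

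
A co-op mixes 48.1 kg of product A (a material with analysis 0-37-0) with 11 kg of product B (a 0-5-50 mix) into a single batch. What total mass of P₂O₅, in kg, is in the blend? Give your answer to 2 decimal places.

P₂O₅ mass = 37%×48.1 + 5%×11 = 18.347 kg.

18.35 kg P₂O₅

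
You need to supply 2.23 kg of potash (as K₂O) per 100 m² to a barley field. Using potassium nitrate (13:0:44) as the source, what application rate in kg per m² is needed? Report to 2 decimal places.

Product per 100 m² = 2.23 / 44% = 5.06818 kg.
Convert to per m²: 5.06818 × 0.01 = 0.0506818 kg.

0.05 kg of product per sq m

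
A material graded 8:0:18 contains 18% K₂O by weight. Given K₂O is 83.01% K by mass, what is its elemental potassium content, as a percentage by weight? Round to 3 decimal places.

%K = 18 × 0.8301 = 14.9418%.

14.942% K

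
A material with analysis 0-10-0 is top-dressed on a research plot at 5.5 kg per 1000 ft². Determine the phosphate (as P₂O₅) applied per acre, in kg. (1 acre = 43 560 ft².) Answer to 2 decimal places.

P₂O₅ per 1000 ft² = 5.5 × 10% = 0.55 kg.
Convert to per acre: 0.55 × 43.56 = 23.958 kg.

23.96 kg P₂O₅ per acre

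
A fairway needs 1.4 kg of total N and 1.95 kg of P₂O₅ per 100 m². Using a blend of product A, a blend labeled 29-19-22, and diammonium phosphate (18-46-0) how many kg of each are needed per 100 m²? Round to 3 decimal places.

2.954 kg product A, 3.019 kg diammonium phosphate

Per-100 m² balance (a = product A, b = diammonium phosphate):
N: 0.29·a + 0.18·b = 1.4
P₂O₅: 0.19·a + 0.46·b = 1.95
Eliminate b: (row1) − 0.18/0.46·(row2) → 0.215652·a = 0.636957, so a = 2.95363.
Then b = (1.95 − 0.19·2.95363) / 0.46 = 3.01915.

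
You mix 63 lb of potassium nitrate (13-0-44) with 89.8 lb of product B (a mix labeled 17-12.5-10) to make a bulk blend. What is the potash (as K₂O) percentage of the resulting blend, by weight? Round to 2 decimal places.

Total mass = 63 + 89.8 = 152.8 lb.
K₂O mass = 44%×63 + 10%×89.8 = 36.7 lb.
% K₂O = 36.7 / 152.8 = 24.0183%.

24.02% K₂O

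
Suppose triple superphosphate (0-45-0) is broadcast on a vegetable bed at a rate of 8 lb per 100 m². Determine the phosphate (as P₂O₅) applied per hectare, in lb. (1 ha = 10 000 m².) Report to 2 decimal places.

360.00 lb P₂O₅ per hectare

P₂O₅ per 100 m² = 8 × 45% = 3.6 lb.
Convert to per hectare: 3.6 × 100 = 360 lb.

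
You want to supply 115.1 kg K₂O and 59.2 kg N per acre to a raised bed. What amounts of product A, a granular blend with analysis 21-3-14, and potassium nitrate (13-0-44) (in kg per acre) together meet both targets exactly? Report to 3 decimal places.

149.394 kg product A, 214.057 kg potassium nitrate

Per-acre balance (a = product A, b = potassium nitrate):
K₂O: 0.14·a + 0.44·b = 115.1
N: 0.21·a + 0.13·b = 59.2
Eliminate b: (row1) − 0.44/0.13·(row2) → -0.570769·a = -85.2692, so a = 149.3935.
Then b = (59.2 − 0.21·149.3935) / 0.13 = 214.0566.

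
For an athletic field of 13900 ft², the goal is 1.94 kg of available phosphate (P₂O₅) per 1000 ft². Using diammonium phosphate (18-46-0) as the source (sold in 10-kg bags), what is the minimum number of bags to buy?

6 bags

Product per 1000 ft² = 1.94 / 46% = 4.21739 kg.
Total product = 4.21739 × 13900 / 1000 = 58.6217 kg.
Bags = ⌈58.6217 / 10⌉ = 6.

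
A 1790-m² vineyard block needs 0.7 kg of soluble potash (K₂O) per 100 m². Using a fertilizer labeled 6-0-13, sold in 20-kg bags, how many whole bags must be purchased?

Product per 100 m² = 0.7 / 13% = 5.38462 kg.
Total product = 5.38462 × 1790 / 100 = 96.3846 kg.
Bags = ⌈96.3846 / 20⌉ = 5.

5 bags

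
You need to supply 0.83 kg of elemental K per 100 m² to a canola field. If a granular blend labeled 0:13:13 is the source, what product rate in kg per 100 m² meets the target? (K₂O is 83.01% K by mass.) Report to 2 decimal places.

As K₂O: 0.83 / 0.8301 = 0.99988 kg per 100 m².
Product per 100 m² = 0.99988 / 13% = 7.69138 kg.

7.69 kg of product per hundred sq m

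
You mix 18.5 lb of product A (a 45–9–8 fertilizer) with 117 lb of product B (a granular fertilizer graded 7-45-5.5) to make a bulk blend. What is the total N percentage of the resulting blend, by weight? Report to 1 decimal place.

Total mass = 18.5 + 117 = 135.5 lb.
N mass = 45%×18.5 + 7%×117 = 16.515 lb.
% N = 16.515 / 135.5 = 12.1882%.

12.2% N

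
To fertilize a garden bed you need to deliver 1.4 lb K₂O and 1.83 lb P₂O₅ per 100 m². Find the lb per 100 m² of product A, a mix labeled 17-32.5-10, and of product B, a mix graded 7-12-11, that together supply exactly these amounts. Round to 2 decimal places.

With a, b = lb per 100 m² of product A and product B:
K₂O: 0.1·a + 0.11·b = 1.4
P₂O₅: 0.325·a + 0.12·b = 1.83
From row1: a = (1.4 − 0.11·b) / 0.1.
Into row2: 0.325·(1.4 − 0.11·b)/0.1 + 0.12·b = 1.83 → b = 11.4526, a = 1.40211.

1.40 lb product A, 11.45 lb product B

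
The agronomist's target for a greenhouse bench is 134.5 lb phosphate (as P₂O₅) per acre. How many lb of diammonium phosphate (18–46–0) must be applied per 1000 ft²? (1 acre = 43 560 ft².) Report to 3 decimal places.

Product per acre = 134.5 / 46% = 292.391 lb.
Convert to per 1000 ft²: 292.391 × 0.0229568 = 6.71238 lb.

6.712 lb of product per thousand sq ft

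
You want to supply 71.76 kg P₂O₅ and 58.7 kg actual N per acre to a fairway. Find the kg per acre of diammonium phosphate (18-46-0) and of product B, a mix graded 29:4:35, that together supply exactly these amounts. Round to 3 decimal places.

146.295 kg diammonium phosphate, 111.610 kg product B

With a, b = kg per acre of diammonium phosphate and product B:
P₂O₅: 0.46·a + 0.04·b = 71.76
N: 0.18·a + 0.29·b = 58.7
Eliminate b: (row1) − 0.04/0.29·(row2) → 0.435172·a = 63.6634, so a = 146.2948.
Then b = (58.7 − 0.18·146.2948) / 0.29 = 111.6101.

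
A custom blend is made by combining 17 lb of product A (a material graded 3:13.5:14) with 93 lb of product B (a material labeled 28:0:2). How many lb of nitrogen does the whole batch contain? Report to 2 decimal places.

26.55 lb N

N mass = 3%×17 + 28%×93 = 26.55 lb.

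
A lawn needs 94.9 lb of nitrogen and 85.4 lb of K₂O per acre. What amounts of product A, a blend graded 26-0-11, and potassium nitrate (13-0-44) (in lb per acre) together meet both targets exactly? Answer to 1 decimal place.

306.2 lb product A, 117.5 lb potassium nitrate

Let a = lb of product A, b = lb of potassium nitrate (per acre).
N: 0.26·a + 0.13·b = 94.9
K₂O: 0.11·a + 0.44·b = 85.4
From row1: a = (94.9 − 0.13·b) / 0.26.
Into row2: 0.11·(94.9 − 0.13·b)/0.26 + 0.44·b = 85.4 → b = 117.532, a = 306.234.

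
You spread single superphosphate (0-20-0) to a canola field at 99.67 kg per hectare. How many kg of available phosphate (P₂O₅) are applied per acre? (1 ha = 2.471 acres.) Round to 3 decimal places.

8.067 kg P₂O₅ per acre

P₂O₅ per hectare = 99.67 × 20% = 19.934 kg.
Convert to per acre: 19.934 × 0.404694 = 8.06718 kg.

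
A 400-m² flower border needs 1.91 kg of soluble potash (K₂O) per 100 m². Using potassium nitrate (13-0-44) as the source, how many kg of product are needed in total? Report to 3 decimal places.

17.364 kg

Product per 100 m² = 1.91 / 44% = 4.34091 kg.
Total product = 4.34091 × 400 / 100 = 17.3636 kg.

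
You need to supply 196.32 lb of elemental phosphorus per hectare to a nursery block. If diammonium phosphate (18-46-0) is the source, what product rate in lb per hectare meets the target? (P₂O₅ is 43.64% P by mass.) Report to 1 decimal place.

As P₂O₅: 196.32 / 0.4364 = 449.863 lb per hectare.
Product per hectare = 449.863 / 46% = 977.962 lb.

978.0 lb of product per hectare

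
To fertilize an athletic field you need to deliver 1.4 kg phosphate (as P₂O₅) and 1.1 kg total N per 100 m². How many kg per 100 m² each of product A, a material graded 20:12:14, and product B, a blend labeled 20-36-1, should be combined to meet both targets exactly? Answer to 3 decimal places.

2.417 kg product A, 3.083 kg product B

Let a = kg of product A, b = kg of product B (per 100 m²).
P₂O₅: 0.12·a + 0.36·b = 1.4
N: 0.2·a + 0.2·b = 1.1
Eliminate b: (row1) − 0.36/0.2·(row2) → -0.24·a = -0.58, so a = 2.41667.
Then b = (1.1 − 0.2·2.41667) / 0.2 = 3.08333.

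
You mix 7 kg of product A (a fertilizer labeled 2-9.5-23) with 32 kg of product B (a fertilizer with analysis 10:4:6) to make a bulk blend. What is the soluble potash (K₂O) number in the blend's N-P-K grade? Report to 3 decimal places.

Total mass = 7 + 32 = 39 kg.
K₂O mass = 23%×7 + 6%×32 = 3.53 kg.
% K₂O = 3.53 / 39 = 9.05128%.

9.051% K₂O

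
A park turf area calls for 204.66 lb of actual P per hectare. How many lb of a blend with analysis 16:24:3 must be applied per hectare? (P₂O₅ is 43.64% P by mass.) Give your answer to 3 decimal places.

1954.056 lb of product per hectare

As P₂O₅: 204.66 / 0.4364 = 468.973 lb per hectare.
Product per hectare = 468.973 / 24% = 1954.0559 lb.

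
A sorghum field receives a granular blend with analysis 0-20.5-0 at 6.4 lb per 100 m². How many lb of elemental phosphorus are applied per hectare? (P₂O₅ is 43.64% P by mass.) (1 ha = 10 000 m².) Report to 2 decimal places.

P₂O₅ per 100 m² = 6.4 × 20.5% = 1.312 lb.
Elemental P = 1.312 × 0.4364 = 0.572557 lb per 100 m².
Convert to per hectare: 0.572557 × 100 = 57.2557 lb.

57.26 lb P per hectare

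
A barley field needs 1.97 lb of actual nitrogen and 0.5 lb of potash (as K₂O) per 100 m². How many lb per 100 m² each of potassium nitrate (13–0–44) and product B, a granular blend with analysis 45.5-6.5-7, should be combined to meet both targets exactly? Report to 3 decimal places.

Let a = lb of potassium nitrate, b = lb of product B (per 100 m²).
N: 0.13·a + 0.455·b = 1.97
K₂O: 0.44·a + 0.07·b = 0.5
From row1: a = (1.97 − 0.455·b) / 0.13.
Into row2: 0.44·(1.97 − 0.455·b)/0.13 + 0.07·b = 0.5 → b = 4.19571, a = 0.468864.

0.469 lb potassium nitrate, 4.196 lb product B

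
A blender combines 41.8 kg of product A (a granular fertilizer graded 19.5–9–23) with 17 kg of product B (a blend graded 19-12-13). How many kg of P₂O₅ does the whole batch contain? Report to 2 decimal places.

5.80 kg P₂O₅

P₂O₅ mass = 9%×41.8 + 12%×17 = 5.802 kg.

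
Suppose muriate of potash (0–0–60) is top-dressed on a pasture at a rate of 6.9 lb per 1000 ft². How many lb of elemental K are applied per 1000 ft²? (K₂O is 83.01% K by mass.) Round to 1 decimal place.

3.4 lb K per thousand sq ft

K₂O per 1000 ft² = 6.9 × 60% = 4.14 lb.
Elemental K = 4.14 × 0.8301 = 3.43661 lb per 1000 ft².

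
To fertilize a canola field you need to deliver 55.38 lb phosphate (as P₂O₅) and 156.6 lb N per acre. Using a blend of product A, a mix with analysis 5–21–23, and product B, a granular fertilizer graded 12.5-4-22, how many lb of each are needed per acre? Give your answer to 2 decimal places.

27.15 lb product A, 1241.94 lb product B

With a, b = lb per acre of product A and product B:
P₂O₅: 0.21·a + 0.04·b = 55.38
N: 0.05·a + 0.125·b = 156.6
From row1: a = (55.38 − 0.04·b) / 0.21.
Into row2: 0.05·(55.38 − 0.04·b)/0.21 + 0.125·b = 156.6 → b = 1241.938, a = 27.1546.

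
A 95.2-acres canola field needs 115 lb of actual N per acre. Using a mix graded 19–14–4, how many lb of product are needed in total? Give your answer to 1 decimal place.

Product per acre = 115 / 19% = 605.263 lb.
Total product = 605.263 × 95.2 = 57621.05 lb.

57621.1 lb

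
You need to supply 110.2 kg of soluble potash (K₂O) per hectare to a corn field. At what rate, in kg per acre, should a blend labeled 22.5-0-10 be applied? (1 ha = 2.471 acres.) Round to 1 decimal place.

446.0 kg of product per acre

Product per hectare = 110.2 / 10% = 1102 kg.
Convert to per acre: 1102 × 0.404694 = 445.973 kg.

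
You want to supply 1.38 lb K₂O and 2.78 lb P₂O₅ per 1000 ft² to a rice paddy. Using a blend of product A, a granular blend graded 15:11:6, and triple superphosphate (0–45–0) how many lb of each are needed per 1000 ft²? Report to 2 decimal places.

Let a = lb of product A, b = lb of triple superphosphate (per 1000 ft²).
K₂O: 0.06·a + 0·b = 1.38
P₂O₅: 0.11·a + 0.45·b = 2.78
Eliminate a: (row1) − 0.06/0.11·(row2) → -0.245455·b = -0.136364, so b = 0.555556.
Back-substitute: a = (1.38 − 0·0.555556) / 0.06 = 23.

23.00 lb product A, 0.56 lb triple superphosphate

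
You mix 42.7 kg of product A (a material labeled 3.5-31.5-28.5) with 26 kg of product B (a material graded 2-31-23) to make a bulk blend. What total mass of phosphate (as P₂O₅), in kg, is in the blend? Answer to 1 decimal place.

P₂O₅ mass = 31.5%×42.7 + 31%×26 = 21.5105 kg.

21.5 kg P₂O₅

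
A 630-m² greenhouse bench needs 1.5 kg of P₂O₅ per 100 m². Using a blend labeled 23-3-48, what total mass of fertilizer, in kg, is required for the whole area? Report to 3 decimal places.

Product per 100 m² = 1.5 / 3% = 50 kg.
Total product = 50 × 630 / 100 = 315 kg.

315.000 kg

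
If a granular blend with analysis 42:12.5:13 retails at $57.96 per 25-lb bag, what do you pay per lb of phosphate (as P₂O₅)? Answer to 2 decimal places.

$18.55 per lb P₂O₅

P₂O₅ in bag = 25 × 12.5% = 3.125 lb.
Cost per lb P₂O₅ = $57.96 / 3.125 = $18.5472.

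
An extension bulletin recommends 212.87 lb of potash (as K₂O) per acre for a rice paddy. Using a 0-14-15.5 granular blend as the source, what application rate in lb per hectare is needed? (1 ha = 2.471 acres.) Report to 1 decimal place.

Product per acre = 212.87 / 15.5% = 1373.35 lb.
Convert to per hectare: 1373.35 × 2.471 = 3393.56 lb.

3393.6 lb of product per hectare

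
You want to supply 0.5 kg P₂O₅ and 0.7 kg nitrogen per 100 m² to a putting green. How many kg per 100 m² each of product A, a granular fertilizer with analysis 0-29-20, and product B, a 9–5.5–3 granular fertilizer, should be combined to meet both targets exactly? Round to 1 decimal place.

Per-100 m² balance (a = product A, b = product B):
P₂O₅: 0.29·a + 0.055·b = 0.5
N: 0·a + 0.09·b = 0.7
Solving simultaneously: a = 0.249042, b = 7.77778.

0.2 kg product A, 7.8 kg product B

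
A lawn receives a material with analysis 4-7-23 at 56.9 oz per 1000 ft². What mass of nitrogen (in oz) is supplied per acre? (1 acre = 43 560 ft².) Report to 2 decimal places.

99.14 oz N per acre

nitrogen per 1000 ft² = 56.9 × 4% = 2.276 oz.
Convert to per acre: 2.276 × 43.56 = 99.1426 oz.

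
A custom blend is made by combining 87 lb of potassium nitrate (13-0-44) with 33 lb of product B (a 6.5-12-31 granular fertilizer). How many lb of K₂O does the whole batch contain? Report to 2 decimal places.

48.51 lb K₂O

K₂O mass = 44%×87 + 31%×33 = 48.51 lb.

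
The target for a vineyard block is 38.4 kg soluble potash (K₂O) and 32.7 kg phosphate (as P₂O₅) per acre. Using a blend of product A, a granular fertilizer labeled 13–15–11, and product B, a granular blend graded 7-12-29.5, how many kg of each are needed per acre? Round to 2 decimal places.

162.27 kg product A, 69.66 kg product B

Per-acre balance (a = product A, b = product B):
K₂O: 0.11·a + 0.295·b = 38.4
P₂O₅: 0.15·a + 0.12·b = 32.7
Eliminate b: (row1) − 0.295/0.12·(row2) → -0.25875·a = -41.9875, so a = 162.271.
Then b = (32.7 − 0.15·162.271) / 0.12 = 69.6618.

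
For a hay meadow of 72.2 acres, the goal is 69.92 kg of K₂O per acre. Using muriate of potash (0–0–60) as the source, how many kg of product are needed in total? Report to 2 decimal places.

8413.71 kg

Product per acre = 69.92 / 60% = 116.533 kg.
Total product = 116.533 × 72.2 = 8413.707 kg.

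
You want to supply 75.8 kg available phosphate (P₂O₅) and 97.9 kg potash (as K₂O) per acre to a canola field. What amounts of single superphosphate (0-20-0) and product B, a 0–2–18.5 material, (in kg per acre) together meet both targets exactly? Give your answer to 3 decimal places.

Let a = kg of single superphosphate, b = kg of product B (per acre).
P₂O₅: 0.2·a + 0.02·b = 75.8
K₂O: 0·a + 0.185·b = 97.9
Solving simultaneously: a = 326.0811, b = 529.1892.

326.081 kg single superphosphate, 529.189 kg product B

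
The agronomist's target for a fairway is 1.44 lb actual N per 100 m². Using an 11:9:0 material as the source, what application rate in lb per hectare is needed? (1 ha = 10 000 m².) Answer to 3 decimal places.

1309.091 lb of product per hectare

Product per 100 m² = 1.44 / 11% = 13.0909 lb.
Convert to per hectare: 13.0909 × 100 = 1309.0909 lb.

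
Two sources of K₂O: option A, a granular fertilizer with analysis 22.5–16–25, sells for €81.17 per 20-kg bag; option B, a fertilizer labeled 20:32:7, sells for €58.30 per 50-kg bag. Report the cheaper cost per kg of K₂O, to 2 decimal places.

option A: K₂O per bag = 20 × 25% = 5 kg; cost = 81.17 / 5 = €16.2340/kg K₂O.
option B: K₂O per bag = 50 × 7% = 3.5 kg; cost = 58.30 / 3.5 = €16.6571/kg K₂O.
option A is cheaper.

€16.23 per kg K₂O (option A)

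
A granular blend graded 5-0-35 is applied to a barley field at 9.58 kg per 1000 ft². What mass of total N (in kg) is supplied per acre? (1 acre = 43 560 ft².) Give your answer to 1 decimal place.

nitrogen per 1000 ft² = 9.58 × 5% = 0.479 kg.
Convert to per acre: 0.479 × 43.56 = 20.8652 kg.

20.9 kg N per acre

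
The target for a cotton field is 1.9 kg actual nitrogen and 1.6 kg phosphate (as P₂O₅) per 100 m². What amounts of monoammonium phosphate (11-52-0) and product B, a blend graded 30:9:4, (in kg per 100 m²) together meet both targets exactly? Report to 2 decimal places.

With a, b = kg per 100 m² of monoammonium phosphate and product B:
N: 0.11·a + 0.3·b = 1.9
P₂O₅: 0.52·a + 0.09·b = 1.6
From row1: a = (1.9 − 0.3·b) / 0.11.
Into row2: 0.52·(1.9 − 0.3·b)/0.11 + 0.09·b = 1.6 → b = 5.55784, a = 2.11499.

2.11 kg monoammonium phosphate, 5.56 kg product B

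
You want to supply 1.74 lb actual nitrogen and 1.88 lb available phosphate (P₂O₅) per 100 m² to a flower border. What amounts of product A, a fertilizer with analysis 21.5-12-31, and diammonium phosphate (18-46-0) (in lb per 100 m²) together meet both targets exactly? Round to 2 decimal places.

Let a = lb of product A, b = lb of diammonium phosphate (per 100 m²).
N: 0.215·a + 0.18·b = 1.74
P₂O₅: 0.12·a + 0.46·b = 1.88
From row1: a = (1.74 − 0.18·b) / 0.215.
Into row2: 0.12·(1.74 − 0.18·b)/0.215 + 0.46·b = 1.88 → b = 2.52781, a = 5.97671.

5.98 lb product A, 2.53 lb diammonium phosphate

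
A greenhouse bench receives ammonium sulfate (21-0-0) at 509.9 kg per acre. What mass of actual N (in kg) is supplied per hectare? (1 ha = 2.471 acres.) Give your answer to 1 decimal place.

nitrogen per acre = 509.9 × 21% = 107.079 kg.
Convert to per hectare: 107.079 × 2.471 = 264.592 kg.

264.6 kg N per hectare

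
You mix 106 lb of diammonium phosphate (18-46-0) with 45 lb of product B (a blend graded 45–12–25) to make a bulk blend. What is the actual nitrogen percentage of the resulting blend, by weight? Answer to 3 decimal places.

Total mass = 106 + 45 = 151 lb.
N mass = 18%×106 + 45%×45 = 39.33 lb.
% N = 39.33 / 151 = 26.0464%.

26.046% N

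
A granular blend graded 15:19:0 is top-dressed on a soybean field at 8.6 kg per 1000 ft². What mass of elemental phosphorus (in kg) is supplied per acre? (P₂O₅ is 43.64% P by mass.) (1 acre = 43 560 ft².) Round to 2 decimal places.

31.06 kg P per acre

P₂O₅ per 1000 ft² = 8.6 × 19% = 1.634 kg.
Elemental P = 1.634 × 0.4364 = 0.713078 kg per 1000 ft².
Convert to per acre: 0.713078 × 43.56 = 31.0617 kg.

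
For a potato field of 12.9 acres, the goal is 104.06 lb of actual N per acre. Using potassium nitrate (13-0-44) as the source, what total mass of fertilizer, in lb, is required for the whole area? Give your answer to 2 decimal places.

Product per acre = 104.06 / 13% = 800.462 lb.
Total product = 800.462 × 12.9 = 10325.954 lb.

10325.95 lb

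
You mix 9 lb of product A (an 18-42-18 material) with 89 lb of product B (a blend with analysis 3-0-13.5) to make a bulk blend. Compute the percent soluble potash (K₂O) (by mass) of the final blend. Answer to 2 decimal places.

Total mass = 9 + 89 = 98 lb.
K₂O mass = 18%×9 + 13.5%×89 = 13.635 lb.
% K₂O = 13.635 / 98 = 13.9133%.

13.91% K₂O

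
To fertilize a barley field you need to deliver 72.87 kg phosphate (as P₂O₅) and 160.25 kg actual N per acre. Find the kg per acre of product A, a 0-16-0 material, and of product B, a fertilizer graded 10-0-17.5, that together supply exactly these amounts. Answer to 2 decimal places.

Per-acre balance (a = product A, b = product B):
P₂O₅: 0.16·a + 0·b = 72.87
N: 0·a + 0.1·b = 160.25
Solving simultaneously: a = 455.438, b = 1602.5.

455.44 kg product A, 1602.50 kg product B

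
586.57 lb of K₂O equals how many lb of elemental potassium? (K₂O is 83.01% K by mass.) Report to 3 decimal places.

K = 586.57 × 0.8301 = 486.9118 lb.

486.912 lb K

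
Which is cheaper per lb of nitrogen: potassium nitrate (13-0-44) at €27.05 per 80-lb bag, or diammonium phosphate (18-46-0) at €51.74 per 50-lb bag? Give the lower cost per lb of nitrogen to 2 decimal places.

potassium nitrate: N per bag = 80 × 13% = 10.4 lb; cost = 27.05 / 10.4 = €2.6010/lb N.
diammonium phosphate: N per bag = 50 × 18% = 9 lb; cost = 51.74 / 9 = €5.7489/lb N.
potassium nitrate is cheaper.

€2.60 per lb N (potassium nitrate)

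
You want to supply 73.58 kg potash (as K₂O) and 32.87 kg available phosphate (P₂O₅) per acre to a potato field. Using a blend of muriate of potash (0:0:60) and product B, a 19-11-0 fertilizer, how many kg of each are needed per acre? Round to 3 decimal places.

With a, b = kg per acre of muriate of potash and product B:
K₂O: 0.6·a + 0·b = 73.58
P₂O₅: 0·a + 0.11·b = 32.87
Solving simultaneously: a = 122.6333, b = 298.8182.

122.633 kg muriate of potash, 298.818 kg product B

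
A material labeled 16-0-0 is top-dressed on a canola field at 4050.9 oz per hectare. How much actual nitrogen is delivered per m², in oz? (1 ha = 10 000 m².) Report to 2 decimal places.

nitrogen per hectare = 4050.9 × 16% = 648.144 oz.
Convert to per m²: 648.144 × 0.0001 = 0.0648144 oz.

0.06 oz N per sq m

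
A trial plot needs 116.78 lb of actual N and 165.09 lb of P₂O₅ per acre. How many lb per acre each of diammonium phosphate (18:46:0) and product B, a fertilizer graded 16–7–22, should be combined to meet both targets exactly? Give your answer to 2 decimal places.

Per-acre balance (a = diammonium phosphate, b = product B):
N: 0.18·a + 0.16·b = 116.78
P₂O₅: 0.46·a + 0.07·b = 165.09
Eliminate b: (row1) − 0.16/0.07·(row2) → -0.871429·a = -260.569, so a = 299.013.
Then b = (165.09 − 0.46·299.013) / 0.07 = 393.485.

299.01 lb diammonium phosphate, 393.49 lb product B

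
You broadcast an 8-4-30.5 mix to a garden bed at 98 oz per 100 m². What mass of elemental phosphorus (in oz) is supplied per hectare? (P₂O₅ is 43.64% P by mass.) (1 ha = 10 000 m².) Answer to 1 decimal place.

171.1 oz P per hectare

P₂O₅ per 100 m² = 98 × 4% = 3.92 oz.
Elemental P = 3.92 × 0.4364 = 1.71069 oz per 100 m².
Convert to per hectare: 1.71069 × 100 = 171.069 oz.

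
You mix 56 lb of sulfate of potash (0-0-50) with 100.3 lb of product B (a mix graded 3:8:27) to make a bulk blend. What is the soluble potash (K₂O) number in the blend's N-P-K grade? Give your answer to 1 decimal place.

Total mass = 56 + 100.3 = 156.3 lb.
K₂O mass = 50%×56 + 27%×100.3 = 55.081 lb.
% K₂O = 55.081 / 156.3 = 35.2406%.

35.2% K₂O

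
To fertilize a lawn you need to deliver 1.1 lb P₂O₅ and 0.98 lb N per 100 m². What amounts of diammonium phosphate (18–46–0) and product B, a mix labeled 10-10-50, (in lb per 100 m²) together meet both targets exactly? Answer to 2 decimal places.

0.43 lb diammonium phosphate, 9.03 lb product B

With a, b = lb per 100 m² of diammonium phosphate and product B:
P₂O₅: 0.46·a + 0.1·b = 1.1
N: 0.18·a + 0.1·b = 0.98
Eliminate a: (row1) − 0.46/0.18·(row2) → -0.155556·b = -1.40444, so b = 9.02857.
Back-substitute: a = (1.1 − 0.1·9.02857) / 0.46 = 0.428571.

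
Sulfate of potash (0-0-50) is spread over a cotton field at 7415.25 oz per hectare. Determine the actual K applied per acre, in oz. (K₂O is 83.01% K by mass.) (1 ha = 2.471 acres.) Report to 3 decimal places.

K₂O per hectare = 7415.25 × 50% = 3707.62 oz.
Elemental K = 3707.62 × 0.8301 = 3077.7 oz per hectare.
Convert to per acre: 3077.7 × 0.404694 = 1245.5279 oz.

1245.528 oz K per acre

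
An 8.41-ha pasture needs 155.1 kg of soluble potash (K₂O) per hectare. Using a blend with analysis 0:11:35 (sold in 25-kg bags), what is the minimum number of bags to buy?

150 bags

Product per hectare = 155.1 / 35% = 443.143 kg.
Total product = 443.143 × 8.41 = 3726.83 kg.
Bags = ⌈3726.83 / 25⌉ = 150.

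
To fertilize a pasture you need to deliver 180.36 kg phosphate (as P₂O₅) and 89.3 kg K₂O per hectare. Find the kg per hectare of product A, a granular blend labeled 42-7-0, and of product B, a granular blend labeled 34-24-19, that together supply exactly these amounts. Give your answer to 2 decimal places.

Per-hectare balance (a = product A, b = product B):
P₂O₅: 0.07·a + 0.24·b = 180.36
K₂O: 0·a + 0.19·b = 89.3
Solving simultaneously: a = 965.143, b = 470.

965.14 kg product A, 470.00 kg product B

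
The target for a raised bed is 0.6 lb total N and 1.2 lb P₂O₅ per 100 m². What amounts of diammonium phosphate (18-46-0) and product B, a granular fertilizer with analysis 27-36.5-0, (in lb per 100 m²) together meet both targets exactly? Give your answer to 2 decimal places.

Per-100 m² balance (a = diammonium phosphate, b = product B):
N: 0.18·a + 0.27·b = 0.6
P₂O₅: 0.46·a + 0.365·b = 1.2
Solving simultaneously: a = 1.79487, b = 1.02564.

1.79 lb diammonium phosphate, 1.03 lb product B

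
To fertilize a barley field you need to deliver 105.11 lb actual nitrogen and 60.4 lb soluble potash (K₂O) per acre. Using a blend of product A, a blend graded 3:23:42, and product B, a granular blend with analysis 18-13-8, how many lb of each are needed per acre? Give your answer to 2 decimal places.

With a, b = lb per acre of product A and product B:
N: 0.03·a + 0.18·b = 105.11
K₂O: 0.42·a + 0.08·b = 60.4
Eliminate a: (row1) − 0.03/0.42·(row2) → 0.174286·b = 100.796, so b = 578.336.
Back-substitute: a = (105.11 − 0.18·578.336) / 0.03 = 33.6503.

33.65 lb product A, 578.34 lb product B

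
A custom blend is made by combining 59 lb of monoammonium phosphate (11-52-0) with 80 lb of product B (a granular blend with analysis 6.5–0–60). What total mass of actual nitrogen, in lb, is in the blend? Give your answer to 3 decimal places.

11.690 lb N

N mass = 11%×59 + 6.5%×80 = 11.69 lb.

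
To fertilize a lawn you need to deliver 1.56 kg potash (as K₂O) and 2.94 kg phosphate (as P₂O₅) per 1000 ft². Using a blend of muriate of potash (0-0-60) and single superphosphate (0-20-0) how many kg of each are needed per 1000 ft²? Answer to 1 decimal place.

With a, b = kg per 1000 ft² of muriate of potash and single superphosphate:
K₂O: 0.6·a + 0·b = 1.56
P₂O₅: 0·a + 0.2·b = 2.94
Solving simultaneously: a = 2.6, b = 14.7.

2.6 kg muriate of potash, 14.7 kg single superphosphate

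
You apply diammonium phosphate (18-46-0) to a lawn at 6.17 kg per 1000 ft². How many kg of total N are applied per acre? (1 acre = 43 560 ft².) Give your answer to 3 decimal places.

nitrogen per 1000 ft² = 6.17 × 18% = 1.1106 kg.
Convert to per acre: 1.1106 × 43.56 = 48.3777 kg.

48.378 kg N per acre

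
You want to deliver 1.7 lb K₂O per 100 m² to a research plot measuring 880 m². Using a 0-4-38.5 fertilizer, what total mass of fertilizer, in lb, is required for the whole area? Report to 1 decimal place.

Product per 100 m² = 1.7 / 38.5% = 4.41558 lb.
Total product = 4.41558 × 880 / 100 = 38.8571 lb.

38.9 lb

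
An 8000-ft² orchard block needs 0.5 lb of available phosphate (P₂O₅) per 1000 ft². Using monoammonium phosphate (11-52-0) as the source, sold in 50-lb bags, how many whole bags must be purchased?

1 bags

Product per 1000 ft² = 0.5 / 52% = 0.961538 lb.
Total product = 0.961538 × 8000 / 1000 = 7.69231 lb.
Bags = ⌈7.69231 / 50⌉ = 1.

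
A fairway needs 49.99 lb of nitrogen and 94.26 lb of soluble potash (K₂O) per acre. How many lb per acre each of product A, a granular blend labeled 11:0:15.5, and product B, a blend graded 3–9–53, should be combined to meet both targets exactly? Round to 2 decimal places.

Let a = lb of product A, b = lb of product B (per acre).
N: 0.11·a + 0.03·b = 49.99
K₂O: 0.155·a + 0.53·b = 94.26
Eliminate b: (row1) − 0.03/0.53·(row2) → 0.101226·a = 44.6545, so a = 441.135.
Then b = (94.26 − 0.155·441.135) / 0.53 = 48.8378.

441.14 lb product A, 48.84 lb product B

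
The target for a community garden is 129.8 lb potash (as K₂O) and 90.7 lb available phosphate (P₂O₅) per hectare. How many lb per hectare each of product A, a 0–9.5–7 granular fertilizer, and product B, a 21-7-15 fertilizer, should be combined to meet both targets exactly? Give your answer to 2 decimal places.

483.32 lb product A, 639.79 lb product B

Per-hectare balance (a = product A, b = product B):
K₂O: 0.07·a + 0.15·b = 129.8
P₂O₅: 0.095·a + 0.07·b = 90.7
Solving simultaneously: a = 483.316, b = 639.786.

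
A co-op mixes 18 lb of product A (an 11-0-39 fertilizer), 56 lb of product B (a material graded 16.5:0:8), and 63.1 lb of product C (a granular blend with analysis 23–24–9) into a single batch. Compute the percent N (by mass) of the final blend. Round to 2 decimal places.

Total mass = 18 + 56 + 63.1 = 137.1 lb.
N mass = 11%×18 + 16.5%×56 + 23%×63.1 = 25.733 lb.
% N = 25.733 / 137.1 = 18.7695%.

18.77% N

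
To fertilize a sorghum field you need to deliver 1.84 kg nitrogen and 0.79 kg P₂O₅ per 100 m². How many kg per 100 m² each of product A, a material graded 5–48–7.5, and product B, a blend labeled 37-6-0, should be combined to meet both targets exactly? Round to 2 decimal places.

1.04 kg product A, 4.83 kg product B

With a, b = kg per 100 m² of product A and product B:
N: 0.05·a + 0.37·b = 1.84
P₂O₅: 0.48·a + 0.06·b = 0.79
Eliminate b: (row1) − 0.37/0.06·(row2) → -2.91·a = -3.03167, so a = 1.04181.
Then b = (0.79 − 0.48·1.04181) / 0.06 = 4.83219.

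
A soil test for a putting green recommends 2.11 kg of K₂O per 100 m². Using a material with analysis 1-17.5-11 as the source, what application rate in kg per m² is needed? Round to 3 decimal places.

Product per 100 m² = 2.11 / 11% = 19.1818 kg.
Convert to per m²: 19.1818 × 0.01 = 0.191818 kg.

0.192 kg of product per sq m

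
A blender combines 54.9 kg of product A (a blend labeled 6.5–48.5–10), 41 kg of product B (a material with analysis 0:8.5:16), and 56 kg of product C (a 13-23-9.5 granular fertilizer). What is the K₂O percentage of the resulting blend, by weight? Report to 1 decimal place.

Total mass = 54.9 + 41 + 56 = 151.9 kg.
K₂O mass = 10%×54.9 + 16%×41 + 9.5%×56 = 17.37 kg.
% K₂O = 17.37 / 151.9 = 11.4352%.

11.4% K₂O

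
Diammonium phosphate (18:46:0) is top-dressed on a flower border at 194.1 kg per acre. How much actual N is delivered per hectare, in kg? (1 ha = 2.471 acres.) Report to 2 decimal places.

86.33 kg N per hectare

nitrogen per acre = 194.1 × 18% = 34.938 kg.
Convert to per hectare: 34.938 × 2.471 = 86.3318 kg.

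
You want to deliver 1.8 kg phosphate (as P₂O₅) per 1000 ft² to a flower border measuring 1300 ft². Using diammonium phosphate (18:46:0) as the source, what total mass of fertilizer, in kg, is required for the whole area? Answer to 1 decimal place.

5.1 kg

Product per 1000 ft² = 1.8 / 46% = 3.91304 kg.
Total product = 3.91304 × 1300 / 1000 = 5.08696 kg.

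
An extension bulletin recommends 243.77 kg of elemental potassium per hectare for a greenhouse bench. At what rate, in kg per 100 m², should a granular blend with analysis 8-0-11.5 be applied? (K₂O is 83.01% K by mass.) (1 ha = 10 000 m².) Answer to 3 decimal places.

25.536 kg of product per hundred sq m

As K₂O: 243.77 / 0.8301 = 293.663 kg per hectare.
Product per hectare = 293.663 / 11.5% = 2553.59 kg.
Convert to per 100 m²: 2553.59 × 0.01 = 25.5359 kg.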